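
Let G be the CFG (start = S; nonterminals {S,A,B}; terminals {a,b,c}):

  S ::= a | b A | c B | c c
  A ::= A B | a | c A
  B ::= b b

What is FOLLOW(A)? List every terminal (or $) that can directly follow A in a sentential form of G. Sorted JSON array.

FIRST sets, iterate to fixpoint:
iter 1:
  A via A→a: +{a}
  A via A→c A: +{c}
  B via B→b b: +{b}
  S via S→a: +{a}
  S via S→b A: +{b}
  S via S→c B: +{c}
  FIRST[S]={a,b,c}  FIRST[A]={a,c}  FIRST[B]={b}
iter 2: (no change)
  FIRST[S]={a,b,c}  FIRST[A]={a,c}  FIRST[B]={b}

FOLLOW iteration:
FOLLOW(S) := {$}
pass 1:
  A→A B: FOLLOW(A) ⊇ FIRST(B) = {b}; new: +{b}
  A→A B: FOLLOW(B) ⊇ FOLLOW(A) ⊇ {b}; new: +{b}
  S→b A: FOLLOW(A) ⊇ FOLLOW(S) ⊇ {$}; new: +{$}
  S→c B: FOLLOW(B) ⊇ FOLLOW(S) ⊇ {$}; new: +{$}
  FOLLOW(S)={$}  FOLLOW(A)={$,b}  FOLLOW(B)={$,b}
pass 2: — fixpoint
  FOLLOW(S)={$}  FOLLOW(A)={$,b}  FOLLOW(B)={$,b}

FOLLOW(A) = ["$", "b"]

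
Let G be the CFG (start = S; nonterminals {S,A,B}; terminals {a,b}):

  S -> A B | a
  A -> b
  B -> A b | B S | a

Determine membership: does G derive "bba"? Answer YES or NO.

CNF form of G:
  S -> A B | a
  A -> b
  B -> A T0 | B S | a
  T0 -> b

CYK fill:
  cell(0,0) b: {A,T0}  orig:{A}
  cell(1,1) b: {A,T0}  orig:{A}
  cell(2,2) a: {B,S}
  cell(0,1) bb: {B}
  cell(1,2) ba: {S}
  cell(0,2) bba: {B}

S ∉ T[0,2] ⇒ NO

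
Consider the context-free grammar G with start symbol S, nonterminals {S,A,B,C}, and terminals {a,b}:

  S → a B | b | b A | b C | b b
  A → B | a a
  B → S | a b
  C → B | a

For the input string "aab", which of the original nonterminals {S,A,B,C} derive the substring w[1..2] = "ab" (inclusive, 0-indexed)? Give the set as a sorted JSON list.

Convert to CNF:
  S -> T0 B | T1 A | T1 C | T1 T1 | b
  A -> T0 B | T0 T0 | T0 T1 | T1 A | T1 C | T1 T1 | b
  B -> T0 B | T0 T1 | T1 A | T1 C | T1 T1 | b
  C -> T0 B | T0 T1 | T1 A | T1 C | T1 T1 | a | b
  T0 -> a
  T1 -> b

Fill CYK table bottom-up (cells [i..j] with 1 ≤ i ≤ j ≤ 2 only):
  [1..1]={C,T0}  "a"  orig:{C}
  [2..2]={A,B,C,S,T1}  "b"  orig:{A,B,C,S}
  [1..2]={A,B,C,S}  "ab"

Original NTs in T[1,2] deriving "ab": ["A", "B", "C", "S"]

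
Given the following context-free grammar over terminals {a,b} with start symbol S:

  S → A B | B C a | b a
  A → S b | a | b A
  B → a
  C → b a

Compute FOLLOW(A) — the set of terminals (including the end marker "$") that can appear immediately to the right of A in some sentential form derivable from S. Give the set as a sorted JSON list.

FIRST sets, iterate to fixpoint:
iter 1:
  A via A→a: +{a}
  A via A→b A: +{b}
  B via B→a: +{a}
  C via C→b a: +{b}
  S via S→A B: +{a,b}
  S: {a,b}  A: {a,b}  B: {a}  C: {b}
iter 2: (stable)
  S: {a,b}  A: {a,b}  B: {a}  C: {b}

Compute FOLLOW by fixpoint:
initialize: $ ∈ FOLLOW(S)
pass 1:
  A→S b: FOLLOW(S) ⊇ FIRST(b) = {b}; new: +{b}
  S→A B: FOLLOW(A) ⊇ FIRST(B) = {a}; new: +{a}
  S→A B: FOLLOW(B) ⊇ FOLLOW(S) ⊇ {$,b}; new: +{$,b}
  S→B C a: FOLLOW(C) ⊇ FIRST(a) = {a}; new: +{a}
  FOLLOW[S]={$,b}  FOLLOW[A]={a}  FOLLOW[B]={$,b}  FOLLOW[C]={a}
pass 2: (no change)
  FOLLOW[S]={$,b}  FOLLOW[A]={a}  FOLLOW[B]={$,b}  FOLLOW[C]={a}

FOLLOW(A) = ["a"]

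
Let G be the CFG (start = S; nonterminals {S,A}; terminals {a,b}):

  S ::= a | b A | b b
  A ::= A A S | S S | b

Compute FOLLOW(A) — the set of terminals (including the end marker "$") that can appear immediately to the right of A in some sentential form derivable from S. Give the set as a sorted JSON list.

Compute FIRST by fixpoint:
round 1:
  A via A→b: +{b}
  S via S→a: +{a}
  S via S→b A: +{b}
  S: {a,b}  A: {b}
round 2:
  A via A→S S: +{a}
  S: {a,b}  A: {a,b}
round 3: — fixpoint
  S: {a,b}  A: {a,b}

FOLLOW sets:
initialize: $ ∈ FOLLOW(S)
pass 1:
  A→A A S: FOLLOW(A) ⊇ FIRST(A) = {a,b}; new: +{a,b}
  A→A A S: FOLLOW(S) ⊇ FOLLOW(A) ⊇ {a,b}; new: +{a,b}
  S→b A: FOLLOW(A) ⊇ FOLLOW(S) ⊇ {$,a,b}; new: +{$}
  S: {$,a,b}  A: {$,a,b}
pass 2: (no change)
  S: {$,a,b}  A: {$,a,b}

FOLLOW(A) = ["$", "a", "b"]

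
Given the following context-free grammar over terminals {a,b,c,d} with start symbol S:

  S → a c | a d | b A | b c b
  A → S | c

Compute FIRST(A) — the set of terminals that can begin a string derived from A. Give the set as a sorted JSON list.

FIRST iteration:
round 1:
  A via A→c: +{c}
  S via S→a c: +{a}
  S via S→b A: +{b}
  FIRST[S]={a,b}  FIRST[A]={c}
round 2:
  A via A→S: +{a,b}
  FIRST[S]={a,b}  FIRST[A]={a,b,c}
round 3: done
  FIRST[S]={a,b}  FIRST[A]={a,b,c}

FIRST(A) = ["a", "b", "c"]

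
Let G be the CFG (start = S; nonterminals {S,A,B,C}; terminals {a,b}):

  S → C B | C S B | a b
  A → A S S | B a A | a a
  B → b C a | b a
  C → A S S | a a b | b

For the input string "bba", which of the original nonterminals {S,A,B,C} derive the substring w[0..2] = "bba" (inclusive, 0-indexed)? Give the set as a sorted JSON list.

Convert to CNF:
  S -> C B | C X7 | T0 T1
  A -> A X2 | B X3 | T0 T0
  B -> T1 T0 | T1 X4
  C -> A X5 | T0 X6 | b
  T0 -> a
  T1 -> b
  X2 -> S S
  X3 -> T0 A
  X4 -> C T0
  X5 -> S S
  X6 -> T0 T1
  X7 -> S B

CYK table (by increasing span) — only the sub-triangle for w[0..2]:
  cell(0,0) b: {C,T1}  orig:{C}
  cell(1,1) b: {C,T1}  orig:{C}
  cell(2,2) a: {T0}  orig:{}
  cell(0,1) bb: ∅
  cell(1,2) ba: {B,X4}  orig:{B}
  cell(0,2) bba: {B,S}

Original NTs in T[0,2] deriving "bba": ["B", "S"]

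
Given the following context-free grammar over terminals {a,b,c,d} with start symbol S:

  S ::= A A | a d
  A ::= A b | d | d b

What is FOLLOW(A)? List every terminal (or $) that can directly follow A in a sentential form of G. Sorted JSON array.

FIRST iteration:
round 1:
  A via A→d: +{d}
  S via S→A A: +{d}
  S via S→a d: +{a}
  FIRST(S)={a,d}  FIRST(A)={d}
round 2: — fixpoint
  FIRST(S)={a,d}  FIRST(A)={d}

FOLLOW iteration:
seed FOLLOW(S) with $
iter 1:
  A→A b: FOLLOW(A) ⊇ FIRST(b) = {b}; new: +{b}
  S→A A: FOLLOW(A) ⊇ FIRST(A) = {d}; new: +{d}
  S→A A: FOLLOW(A) ⊇ FOLLOW(S) ⊇ {$}; new: +{$}
  FOLLOW[S]={$}  FOLLOW[A]={$,b,d}
iter 2: — fixpoint
  FOLLOW[S]={$}  FOLLOW[A]={$,b,d}

FOLLOW(A) = ["$", "b", "d"]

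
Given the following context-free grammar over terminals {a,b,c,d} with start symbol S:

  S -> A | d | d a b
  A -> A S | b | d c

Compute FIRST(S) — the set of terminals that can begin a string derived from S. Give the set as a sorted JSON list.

FIRST iteration:
round 1:
  A via A→b: +{b}
  A via A→d c: +{d}
  S via S→A: +{b,d}
  FIRST(S)={b,d}  FIRST(A)={b,d}
round 2: — fixpoint
  FIRST(S)={b,d}  FIRST(A)={b,d}

FIRST(S) = ["b", "d"]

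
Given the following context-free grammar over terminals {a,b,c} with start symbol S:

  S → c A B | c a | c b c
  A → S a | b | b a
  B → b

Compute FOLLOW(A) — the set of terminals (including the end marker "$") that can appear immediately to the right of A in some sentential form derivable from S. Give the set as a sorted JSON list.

Compute FIRST by fixpoint:
pass 1:
  A via A→b: +{b}
  B via B→b: +{b}
  S via S→c A B: +{c}
  FIRST(S)={c}  FIRST(A)={b}  FIRST(B)={b}
pass 2:
  A via A→S a: +{c}
  FIRST(S)={c}  FIRST(A)={b,c}  FIRST(B)={b}
pass 3: done
  FIRST(S)={c}  FIRST(A)={b,c}  FIRST(B)={b}

FOLLOW iteration:
FOLLOW(S) := {$}
round 1:
  A→S a: FOLLOW(S) ⊇ FIRST(a) = {a}; new: +{a}
  S→c A B: FOLLOW(A) ⊇ FIRST(B) = {b}; new: +{b}
  S→c A B: FOLLOW(B) ⊇ FOLLOW(S) ⊇ {$,a}; new: +{$,a}
  FOLLOW(S)={$,a}  FOLLOW(A)={b}  FOLLOW(B)={$,a}
round 2: done
  FOLLOW(S)={$,a}  FOLLOW(A)={b}  FOLLOW(B)={$,a}

FOLLOW(A) = ["b"]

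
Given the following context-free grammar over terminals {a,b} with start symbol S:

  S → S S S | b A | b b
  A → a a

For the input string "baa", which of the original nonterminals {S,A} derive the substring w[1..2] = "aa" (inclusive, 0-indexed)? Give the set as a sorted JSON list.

Convert to CNF:
  S -> S X2 | T1 A | T1 T1
  A -> T0 T0
  T0 -> a
  T1 -> b
  X2 -> S S

CYK table (by increasing span), restricted to cells inside w[1..2]:
  [1..1]={T0}  "a"  orig:{}
  [2..2]={T0}  "a"  orig:{}
  [1..2]={A}  "aa"

Original NTs in T[1,2] deriving "aa": ["A"]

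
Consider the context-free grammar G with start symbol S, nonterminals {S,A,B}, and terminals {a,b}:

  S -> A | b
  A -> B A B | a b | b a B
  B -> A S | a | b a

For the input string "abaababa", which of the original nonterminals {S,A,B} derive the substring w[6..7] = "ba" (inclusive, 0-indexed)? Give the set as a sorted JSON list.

Convert to CNF:
  S -> B X4 | T0 T1 | T1 X5 | b
  A -> B X2 | T0 T1 | T1 X3
  B -> A S | T1 T0 | a
  T0 -> a
  T1 -> b
  X2 -> A B
  X3 -> T0 B
  X4 -> A B
  X5 -> T0 B

Fill CYK table bottom-up — only the sub-triangle for w[6..7]:
  cell(6,6) b: {S,T1}  orig:{S}
  cell(7,7) a: {B,T0}  orig:{B}
  cell(6,7) ba: {B}

Original NTs in T[6,7] deriving "ba": ["B"]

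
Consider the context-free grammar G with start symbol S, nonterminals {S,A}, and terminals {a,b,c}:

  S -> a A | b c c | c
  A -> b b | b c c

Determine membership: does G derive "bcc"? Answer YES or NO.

Convert to CNF:
  S -> T0 X4 | T2 A | c
  A -> T0 T0 | T0 X3
  T0 -> b
  T1 -> c
  T2 -> a
  X3 -> T1 T1
  X4 -> T1 T1

CYK fill:
  T[0,0] 'b' = {T0}  orig:{}
  T[1,1] 'c' = {S,T1}  orig:{S}
  T[2,2] 'c' = {S,T1}  orig:{S}
  T[0,1] 'bc' = ∅
  T[1,2] 'cc' = {X3,X4}  orig:{}
  T[0,2] 'bcc' = {A,S}

S ∈ T[0,2] ⇒ YES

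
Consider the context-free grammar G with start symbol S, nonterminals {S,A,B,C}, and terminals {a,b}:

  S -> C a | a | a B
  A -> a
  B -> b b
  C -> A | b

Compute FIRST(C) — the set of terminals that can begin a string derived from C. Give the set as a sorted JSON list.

FIRST iteration:
round 1:
  A via A→a: +{a}
  B via B→b b: +{b}
  C via C→A: +{a}
  C via C→b: +{b}
  S via S→C a: +{a,b}
  S: {a,b}  A: {a}  B: {b}  C: {a,b}
round 2: (stable)
  S: {a,b}  A: {a}  B: {b}  C: {a,b}

FIRST(C) = ["a", "b"]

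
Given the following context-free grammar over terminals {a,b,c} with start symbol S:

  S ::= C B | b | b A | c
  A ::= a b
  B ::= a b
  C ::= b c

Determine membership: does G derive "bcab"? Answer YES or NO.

CNF form of G:
  S -> C B | T1 A | b | c
  A -> T0 T1
  B -> T0 T1
  C -> T1 T2
  T0 -> a
  T1 -> b
  T2 -> c

CYK fill:
  [0..0]={S,T1}  "b"  orig:{S}
  [1..1]={S,T2}  "c"  orig:{S}
  [2..2]={T0}  "a"  orig:{}
  [3..3]={S,T1}  "b"  orig:{S}
  [0..1]={C}  "bc"
  [1..2]=∅  "ca"
  [2..3]={A,B}  "ab"
  [0..2]=∅  "bca"
  [1..3]=∅  "cab"
  [0..3]={S}  "bcab"

S ∈ T[0,3] ⇒ YES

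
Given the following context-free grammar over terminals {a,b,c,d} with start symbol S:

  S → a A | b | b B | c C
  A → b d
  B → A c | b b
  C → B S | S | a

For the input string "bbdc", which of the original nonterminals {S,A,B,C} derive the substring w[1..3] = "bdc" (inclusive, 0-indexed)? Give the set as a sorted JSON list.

CNF form of G:
  S -> T0 B | T2 C | T3 A | b
  A -> T0 T1
  B -> A T2 | T0 T0
  C -> B S | T0 B | T2 C | T3 A | a | b
  T0 -> b
  T1 -> d
  T2 -> c
  T3 -> a

CYK table (by increasing span) (cells [i..j] with 1 ≤ i ≤ j ≤ 3 only):
  [1..1]={C,S,T0}  "b"  orig:{C,S}
  [2..2]={T1}  "d"  orig:{}
  [3..3]={T2}  "c"  orig:{}
  [1..2]={A}  "bd"
  [2..3]=∅  "dc"
  [1..3]={B}  "bdc"

Original NTs in T[1,3] deriving "bdc": ["B"]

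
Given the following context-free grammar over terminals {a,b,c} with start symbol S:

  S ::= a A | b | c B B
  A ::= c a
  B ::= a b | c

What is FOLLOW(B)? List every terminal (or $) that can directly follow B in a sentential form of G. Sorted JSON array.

FIRST iteration:
iter 1:
  A via A→c a: +{c}
  B via B→a b: +{a}
  B via B→c: +{c}
  S via S→a A: +{a}
  S via S→b: +{b}
  S via S→c B B: +{c}
  FIRST(S)={a,b,c}  FIRST(A)={c}  FIRST(B)={a,c}
iter 2: — fixpoint
  FIRST(S)={a,b,c}  FIRST(A)={c}  FIRST(B)={a,c}

Compute FOLLOW by fixpoint:
FOLLOW(S) := {$}
round 1:
  S→a A: FOLLOW(A) ⊇ FOLLOW(S) ⊇ {$}; new: +{$}
  S→c B B: FOLLOW(B) ⊇ FIRST(B) = {a,c}; new: +{a,c}
  S→c B B: FOLLOW(B) ⊇ FOLLOW(S) ⊇ {$}; new: +{$}
  FOLLOW[S]={$}  FOLLOW[A]={$}  FOLLOW[B]={$,a,c}
round 2: (stable)
  FOLLOW[S]={$}  FOLLOW[A]={$}  FOLLOW[B]={$,a,c}

FOLLOW(B) = ["$", "a", "c"]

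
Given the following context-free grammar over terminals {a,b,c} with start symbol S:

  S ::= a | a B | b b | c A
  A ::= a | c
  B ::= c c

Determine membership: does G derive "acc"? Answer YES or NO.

CNF form of G:
  S -> T0 A | T1 B | T2 T2 | a
  A -> a | c
  B -> T0 T0
  T0 -> c
  T1 -> a
  T2 -> b

CYK fill:
  [0..0]={A,S,T1}  "a"  orig:{A,S}
  [1..1]={A,T0}  "c"  orig:{A}
  [2..2]={A,T0}  "c"  orig:{A}
  [0..1]=∅  "ac"
  [1..2]={B,S}  "cc"
  [0..2]={S}  "acc"

S ∈ T[0,2] ⇒ YES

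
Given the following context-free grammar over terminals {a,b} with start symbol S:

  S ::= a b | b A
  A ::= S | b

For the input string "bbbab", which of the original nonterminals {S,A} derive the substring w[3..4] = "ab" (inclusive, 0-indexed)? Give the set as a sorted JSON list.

Convert to CNF:
  S -> T0 T1 | T1 A
  A -> T0 T1 | T1 A | b
  T0 -> a
  T1 -> b

CYK fill (cells [i..j] with 3 ≤ i ≤ j ≤ 4 only):
  [3..3]={T0}  "a"  orig:{}
  [4..4]={A,T1}  "b"  orig:{A}
  [3..4]={A,S}  "ab"

Original NTs in T[3,4] deriving "ab": ["A", "S"]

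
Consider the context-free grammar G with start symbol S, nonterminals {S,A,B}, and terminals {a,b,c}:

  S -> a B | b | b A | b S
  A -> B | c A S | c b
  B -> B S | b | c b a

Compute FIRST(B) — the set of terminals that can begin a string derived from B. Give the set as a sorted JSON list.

Compute FIRST by fixpoint:
iter 1:
  A via A→c A S: +{c}
  B via B→b: +{b}
  B via B→c b a: +{c}
  S via S→a B: +{a}
  S via S→b: +{b}
  FIRST(S)={a,b}  FIRST(A)={c}  FIRST(B)={b,c}
iter 2:
  A via A→B: +{b}
  FIRST(S)={a,b}  FIRST(A)={b,c}  FIRST(B)={b,c}
iter 3: (stable)
  FIRST(S)={a,b}  FIRST(A)={b,c}  FIRST(B)={b,c}

FIRST(B) = ["b", "c"]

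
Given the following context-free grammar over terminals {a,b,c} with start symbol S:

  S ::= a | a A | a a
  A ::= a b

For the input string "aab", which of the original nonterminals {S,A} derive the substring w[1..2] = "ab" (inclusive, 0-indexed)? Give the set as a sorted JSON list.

CNF form of G:
  S -> T0 A | T0 T0 | a
  A -> T0 T1
  T0 -> a
  T1 -> b

Fill CYK table bottom-up (cells [i..j] with 1 ≤ i ≤ j ≤ 2 only):
  cell(1,1) a: {S,T0}  orig:{S}
  cell(2,2) b: {T1}  orig:{}
  cell(1,2) ab: {A}

Original NTs in T[1,2] deriving "ab": ["A"]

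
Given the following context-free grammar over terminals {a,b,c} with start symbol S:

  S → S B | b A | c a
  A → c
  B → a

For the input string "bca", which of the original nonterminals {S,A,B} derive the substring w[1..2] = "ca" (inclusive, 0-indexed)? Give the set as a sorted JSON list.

CNF form of G:
  S -> S B | T0 A | T1 T2
  A -> c
  B -> a
  T0 -> b
  T1 -> c
  T2 -> a

Fill CYK table bottom-up — only the sub-triangle for w[1..2]:
  [1..1]={A,T1}  "c"  orig:{A}
  [2..2]={B,T2}  "a"  orig:{B}
  [1..2]={S}  "ca"

Original NTs in T[1,2] deriving "ca": ["S"]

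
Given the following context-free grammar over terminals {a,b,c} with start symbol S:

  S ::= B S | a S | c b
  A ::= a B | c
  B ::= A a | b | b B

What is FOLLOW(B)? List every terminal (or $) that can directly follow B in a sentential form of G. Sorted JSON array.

FIRST iteration:
round 1:
  A via A→a B: +{a}
  A via A→c: +{c}
  B via B→A a: +{a,c}
  B via B→b: +{b}
  S via S→B S: +{a,b,c}
  FIRST(S)={a,b,c}  FIRST(A)={a,c}  FIRST(B)={a,b,c}
round 2: (stable)
  FIRST(S)={a,b,c}  FIRST(A)={a,c}  FIRST(B)={a,b,c}

FOLLOW sets:
FOLLOW(S) := {$}
iter 1:
  B→A a: FOLLOW(A) ⊇ FIRST(a) = {a}; new: +{a}
  S→B S: FOLLOW(B) ⊇ FIRST(S) = {a,b,c}; new: +{a,b,c}
  FOLLOW(S)={$}  FOLLOW(A)={a}  FOLLOW(B)={a,b,c}
iter 2: — fixpoint
  FOLLOW(S)={$}  FOLLOW(A)={a}  FOLLOW(B)={a,b,c}

FOLLOW(B) = ["a", "b", "c"]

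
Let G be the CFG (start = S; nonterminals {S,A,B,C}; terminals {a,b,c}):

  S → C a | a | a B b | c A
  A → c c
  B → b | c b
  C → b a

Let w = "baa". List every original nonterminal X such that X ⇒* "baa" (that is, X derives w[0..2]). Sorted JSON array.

CNF form of G:
  S -> C T2 | T0 A | T2 X3 | a
  A -> T0 T0
  B -> T0 T1 | b
  C -> T1 T2
  T0 -> c
  T1 -> b
  T2 -> a
  X3 -> B T1

CYK table (by increasing span) — only the sub-triangle for w[0..2]:
  [0..0]={B,T1}  "b"  orig:{B}
  [1..1]={S,T2}  "a"  orig:{S}
  [2..2]={S,T2}  "a"  orig:{S}
  [0..1]={C}  "ba"
  [1..2]=∅  "aa"
  [0..2]={S}  "baa"

Original NTs in T[0,2] deriving "baa": ["S"]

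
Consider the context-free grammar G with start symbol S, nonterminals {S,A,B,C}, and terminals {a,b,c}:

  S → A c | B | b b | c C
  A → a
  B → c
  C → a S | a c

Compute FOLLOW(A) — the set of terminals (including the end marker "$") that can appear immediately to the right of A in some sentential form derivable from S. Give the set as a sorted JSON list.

FIRST iteration:
iter 1:
  A via A→a: +{a}
  B via B→c: +{c}
  C via C→a S: +{a}
  S via S→A c: +{a}
  S via S→B: +{c}
  S via S→b b: +{b}
  FIRST(S)={a,b,c}  FIRST(A)={a}  FIRST(B)={c}  FIRST(C)={a}
iter 2: done
  FIRST(S)={a,b,c}  FIRST(A)={a}  FIRST(B)={c}  FIRST(C)={a}

FOLLOW iteration:
seed FOLLOW(S) with $
iter 1:
  S→A c: FOLLOW(A) ⊇ FIRST(c) = {c}; new: +{c}
  S→B: FOLLOW(B) ⊇ FOLLOW(S) ⊇ {$}; new: +{$}
  S→c C: FOLLOW(C) ⊇ FOLLOW(S) ⊇ {$}; new: +{$}
  FOLLOW(S)={$}  FOLLOW(A)={c}  FOLLOW(B)={$}  FOLLOW(C)={$}
iter 2: done
  FOLLOW(S)={$}  FOLLOW(A)={c}  FOLLOW(B)={$}  FOLLOW(C)={$}

FOLLOW(A) = ["c"]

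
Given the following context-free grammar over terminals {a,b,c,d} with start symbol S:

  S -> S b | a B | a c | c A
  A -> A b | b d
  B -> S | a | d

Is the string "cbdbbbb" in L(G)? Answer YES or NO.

CNF form of G:
  S -> S T0 | T2 B | T2 T3 | T3 A
  A -> A T0 | T0 T1
  B -> S T0 | T2 B | T2 T3 | T3 A | a | d
  T0 -> b
  T1 -> d
  T2 -> a
  T3 -> c

CYK fill:
  cell(0,0) c: {T3}  orig:{}
  cell(1,1) b: {T0}  orig:{}
  cell(2,2) d: {B,T1}  orig:{B}
  cell(3,3) b: {T0}  orig:{}
  cell(4,4) b: {T0}  orig:{}
  cell(5,5) b: {T0}  orig:{}
  cell(6,6) b: {T0}  orig:{}
  cell(0,1) cb: ∅
  cell(1,2) bd: {A}
  cell(2,3) db: ∅
  cell(3,4) bb: ∅
  cell(4,5) bb: ∅
  cell(5,6) bb: ∅
  cell(0,2) cbd: {B,S}
  cell(1,3) bdb: {A}
  cell(2,4) dbb: ∅
  cell(3,5) bbb: ∅
  cell(4,6) bbb: ∅
  cell(0,3) cbdb: {B,S}
  cell(1,4) bdbb: {A}
  cell(2,5) dbbb: ∅
  cell(3,6) bbbb: ∅
  cell(0,4) cbdbb: {B,S}
  cell(1,5) bdbbb: {A}
  cell(2,6) dbbbb: ∅
  cell(0,5) cbdbbb: {B,S}
  cell(1,6) bdbbbb: {A}
  cell(0,6) cbdbbbb: {B,S}

S ∈ T[0,6] ⇒ YES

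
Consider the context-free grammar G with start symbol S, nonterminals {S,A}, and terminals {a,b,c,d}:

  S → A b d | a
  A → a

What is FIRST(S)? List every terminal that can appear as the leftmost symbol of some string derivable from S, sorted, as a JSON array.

FIRST sets, iterate to fixpoint:
round 1:
  A via A→a: +{a}
  S via S→A b d: +{a}
  FIRST[S]={a}  FIRST[A]={a}
round 2: done
  FIRST[S]={a}  FIRST[A]={a}

FIRST(S) = ["a"]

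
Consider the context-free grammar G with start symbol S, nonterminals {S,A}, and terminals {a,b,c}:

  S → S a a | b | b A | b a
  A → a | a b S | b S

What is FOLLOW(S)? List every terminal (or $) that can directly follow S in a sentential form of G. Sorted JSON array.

FIRST sets, iterate to fixpoint:
[1]
  A via A→a: +{a}
  A via A→b S: +{b}
  S via S→b: +{b}
  S: {b}  A: {a,b}
[2] — fixpoint
  S: {b}  A: {a,b}

Compute FOLLOW by fixpoint:
seed FOLLOW(S) with $
round 1:
  S→S a a: FOLLOW(S) ⊇ FIRST(a) = {a}; new: +{a}
  S→b A: FOLLOW(A) ⊇ FOLLOW(S) ⊇ {$,a}; new: +{$,a}
  FOLLOW(S)={$,a}  FOLLOW(A)={$,a}
round 2: done
  FOLLOW(S)={$,a}  FOLLOW(A)={$,a}

FOLLOW(S) = ["$", "a"]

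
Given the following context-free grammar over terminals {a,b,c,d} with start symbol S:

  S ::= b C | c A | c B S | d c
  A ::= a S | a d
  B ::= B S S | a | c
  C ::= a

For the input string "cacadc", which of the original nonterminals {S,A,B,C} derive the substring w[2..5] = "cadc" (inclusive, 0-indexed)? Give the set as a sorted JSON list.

CNF form of G:
  S -> T1 T3 | T2 C | T3 A | T3 X5
  A -> T0 S | T0 T1
  B -> B X4 | a | c
  C -> a
  T0 -> a
  T1 -> d
  T2 -> b
  T3 -> c
  X4 -> S S
  X5 -> B S

CYK fill, restricted to cells inside w[2..5]:
  T[2,2] 'c' = {B,T3}  orig:{B}
  T[3,3] 'a' = {B,C,T0}  orig:{B,C}
  T[4,4] 'd' = {T1}  orig:{}
  T[5,5] 'c' = {B,T3}  orig:{B}
  T[2,3] 'ca' = ∅
  T[3,4] 'ad' = {A}
  T[4,5] 'dc' = {S}
  T[2,4] 'cad' = {S}
  T[3,5] 'adc' = {A,X5}  orig:{A}
  T[2,5] 'cadc' = {S}

Original NTs in T[2,5] deriving "cadc": ["S"]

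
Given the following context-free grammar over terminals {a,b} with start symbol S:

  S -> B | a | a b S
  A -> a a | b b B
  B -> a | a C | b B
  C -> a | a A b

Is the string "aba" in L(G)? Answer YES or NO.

Convert to CNF:
  S -> T0 C | T0 X4 | T1 B | a
  A -> T0 T0 | T1 X2
  B -> T0 C | T1 B | a
  C -> T0 X3 | a
  T0 -> a
  T1 -> b
  X2 -> T1 B
  X3 -> A T1
  X4 -> T1 S

CYK table (by increasing span):
  [0..0]={B,C,S,T0}  "a"  orig:{B,C,S}
  [1..1]={T1}  "b"  orig:{}
  [2..2]={B,C,S,T0}  "a"  orig:{B,C,S}
  [0..1]=∅  "ab"
  [1..2]={B,S,X2,X4}  "ba"  orig:{B,S}
  [0..2]={S}  "aba"

S ∈ T[0,2] ⇒ YES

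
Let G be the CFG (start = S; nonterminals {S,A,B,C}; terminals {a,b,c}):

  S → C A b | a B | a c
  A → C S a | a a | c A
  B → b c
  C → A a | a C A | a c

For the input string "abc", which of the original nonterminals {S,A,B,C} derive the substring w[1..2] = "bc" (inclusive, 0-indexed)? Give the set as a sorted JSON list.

CNF form of G:
  S -> C X5 | T0 B | T0 T1
  A -> C X3 | T0 T0 | T1 A
  B -> T2 T1
  C -> A T0 | T0 T1 | T0 X4
  T0 -> a
  T1 -> c
  T2 -> b
  X3 -> S T0
  X4 -> C A
  X5 -> A T2

CYK table (by increasing span) — only the sub-triangle for w[1..2]:
  cell(1,1) b: {T2}  orig:{}
  cell(2,2) c: {T1}  orig:{}
  cell(1,2) bc: {B}

Original NTs in T[1,2] deriving "bc": ["B"]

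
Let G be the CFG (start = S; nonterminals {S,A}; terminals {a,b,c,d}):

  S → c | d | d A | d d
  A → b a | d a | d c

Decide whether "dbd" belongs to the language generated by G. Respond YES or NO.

CNF form of G:
  S -> T2 A | T2 T2 | c | d
  A -> T0 T1 | T2 T1 | T2 T3
  T0 -> b
  T1 -> a
  T2 -> d
  T3 -> c

CYK table (by increasing span):
  T[0,0] 'd' = {S,T2}  orig:{S}
  T[1,1] 'b' = {T0}  orig:{}
  T[2,2] 'd' = {S,T2}  orig:{S}
  T[0,1] 'db' = ∅
  T[1,2] 'bd' = ∅
  T[0,2] 'dbd' = ∅

S ∉ T[0,2] ⇒ NO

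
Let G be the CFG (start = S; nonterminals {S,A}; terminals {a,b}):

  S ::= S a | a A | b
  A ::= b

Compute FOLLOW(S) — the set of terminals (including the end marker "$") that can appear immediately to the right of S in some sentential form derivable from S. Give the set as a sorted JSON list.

FIRST iteration:
pass 1:
  A via A→b: +{b}
  S via S→a A: +{a}
  S via S→b: +{b}
  FIRST(S)={a,b}  FIRST(A)={b}
pass 2: — fixpoint
  FIRST(S)={a,b}  FIRST(A)={b}

FOLLOW sets:
initialize: $ ∈ FOLLOW(S)
round 1:
  S→S a: FOLLOW(S) ⊇ FIRST(a) = {a}; new: +{a}
  S→a A: FOLLOW(A) ⊇ FOLLOW(S) ⊇ {$,a}; new: +{$,a}
  FOLLOW(S)={$,a}  FOLLOW(A)={$,a}
round 2: — fixpoint
  FOLLOW(S)={$,a}  FOLLOW(A)={$,a}

FOLLOW(S) = ["$", "a"]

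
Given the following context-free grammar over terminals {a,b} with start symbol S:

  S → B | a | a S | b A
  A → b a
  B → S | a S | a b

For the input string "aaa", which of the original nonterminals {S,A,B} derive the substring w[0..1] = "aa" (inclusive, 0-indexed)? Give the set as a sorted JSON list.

CNF form of G:
  S -> T0 A | T1 S | T1 T0 | a
  A -> T0 T1
  B -> T0 A | T1 S | T1 T0 | a
  T0 -> b
  T1 -> a

Fill CYK table bottom-up, restricted to cells inside w[0..1]:
  [0..0]={B,S,T1}  "a"  orig:{B,S}
  [1..1]={B,S,T1}  "a"  orig:{B,S}
  [0..1]={B,S}  "aa"

Original NTs in T[0,1] deriving "aa": ["B", "S"]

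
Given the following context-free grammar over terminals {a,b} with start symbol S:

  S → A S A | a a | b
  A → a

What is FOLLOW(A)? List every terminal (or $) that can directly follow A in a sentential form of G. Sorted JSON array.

FIRST iteration:
round 1:
  A via A→a: +{a}
  S via S→A S A: +{a}
  S via S→b: +{b}
  FIRST(S)={a,b}  FIRST(A)={a}
round 2: (no change)
  FIRST(S)={a,b}  FIRST(A)={a}

FOLLOW iteration:
seed FOLLOW(S) with $
[1]
  S→A S A: FOLLOW(A) ⊇ FIRST(S) = {a,b}; new: +{a,b}
  S→A S A: FOLLOW(S) ⊇ FIRST(A) = {a}; new: +{a}
  S→A S A: FOLLOW(A) ⊇ FOLLOW(S) ⊇ {$,a}; new: +{$}
  S: {$,a}  A: {$,a,b}
[2] (stable)
  S: {$,a}  A: {$,a,b}

FOLLOW(A) = ["$", "a", "b"]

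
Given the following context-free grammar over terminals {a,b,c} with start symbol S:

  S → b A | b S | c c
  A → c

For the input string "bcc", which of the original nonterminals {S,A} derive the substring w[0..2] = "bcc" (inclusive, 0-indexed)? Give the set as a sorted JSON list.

Convert to CNF:
  S -> T0 A | T0 S | T1 T1
  A -> c
  T0 -> b
  T1 -> c

CYK table (by increasing span) (cells [i..j] with 0 ≤ i ≤ j ≤ 2 only):
  cell(0,0) b: {T0}  orig:{}
  cell(1,1) c: {A,T1}  orig:{A}
  cell(2,2) c: {A,T1}  orig:{A}
  cell(0,1) bc: {S}
  cell(1,2) cc: {S}
  cell(0,2) bcc: {S}

Original NTs in T[0,2] deriving "bcc": ["S"]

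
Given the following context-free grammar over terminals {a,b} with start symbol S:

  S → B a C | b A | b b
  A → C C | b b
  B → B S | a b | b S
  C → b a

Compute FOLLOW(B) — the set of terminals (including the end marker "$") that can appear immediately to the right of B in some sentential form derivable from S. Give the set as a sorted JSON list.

Compute FIRST by fixpoint:
round 1:
  A via A→b b: +{b}
  B via B→a b: +{a}
  B via B→b S: +{b}
  C via C→b a: +{b}
  S via S→B a C: +{a,b}
  FIRST(S)={a,b}  FIRST(A)={b}  FIRST(B)={a,b}  FIRST(C)={b}
round 2: — fixpoint
  FIRST(S)={a,b}  FIRST(A)={b}  FIRST(B)={a,b}  FIRST(C)={b}

FOLLOW sets:
initialize: $ ∈ FOLLOW(S)
pass 1:
  A→C C: FOLLOW(C) ⊇ FIRST(C) = {b}; new: +{b}
  B→B S: FOLLOW(B) ⊇ FIRST(S) = {a,b}; new: +{a,b}
  B→B S: FOLLOW(S) ⊇ FOLLOW(B) ⊇ {a,b}; new: +{a,b}
  S→B a C: FOLLOW(C) ⊇ FOLLOW(S) ⊇ {$,a,b}; new: +{$,a}
  S→b A: FOLLOW(A) ⊇ FOLLOW(S) ⊇ {$,a,b}; new: +{$,a,b}
  S: {$,a,b}  A: {$,a,b}  B: {a,b}  C: {$,a,b}
pass 2: (no change)
  S: {$,a,b}  A: {$,a,b}  B: {a,b}  C: {$,a,b}

FOLLOW(B) = ["a", "b"]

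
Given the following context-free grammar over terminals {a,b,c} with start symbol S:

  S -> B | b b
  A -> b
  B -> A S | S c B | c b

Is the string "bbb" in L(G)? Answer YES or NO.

Convert to CNF:
  S -> A S | S X3 | T0 T1 | T1 T1
  A -> b
  B -> A S | S X2 | T0 T1
  T0 -> c
  T1 -> b
  X2 -> T0 B
  X3 -> T0 B

CYK fill:
  T[0,0] 'b' = {A,T1}  orig:{A}
  T[1,1] 'b' = {A,T1}  orig:{A}
  T[2,2] 'b' = {A,T1}  orig:{A}
  T[0,1] 'bb' = {S}
  T[1,2] 'bb' = {S}
  T[0,2] 'bbb' = {B,S}

S ∈ T[0,2] ⇒ YES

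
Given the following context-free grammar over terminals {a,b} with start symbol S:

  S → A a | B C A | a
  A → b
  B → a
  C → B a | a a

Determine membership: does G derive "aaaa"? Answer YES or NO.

Convert to CNF:
  S -> A T0 | B X1 | a
  A -> b
  B -> a
  C -> B T0 | T0 T0
  T0 -> a
  X1 -> C A

CYK table (by increasing span):
  T[0,0] 'a' = {B,S,T0}  orig:{B,S}
  T[1,1] 'a' = {B,S,T0}  orig:{B,S}
  T[2,2] 'a' = {B,S,T0}  orig:{B,S}
  T[3,3] 'a' = {B,S,T0}  orig:{B,S}
  T[0,1] 'aa' = {C}
  T[1,2] 'aa' = {C}
  T[2,3] 'aa' = {C}
  T[0,2] 'aaa' = ∅
  T[1,3] 'aaa' = ∅
  T[0,3] 'aaaa' = ∅

S ∉ T[0,3] ⇒ NO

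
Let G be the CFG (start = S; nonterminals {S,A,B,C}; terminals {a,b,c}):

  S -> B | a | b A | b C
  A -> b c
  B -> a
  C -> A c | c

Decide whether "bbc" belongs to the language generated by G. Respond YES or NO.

CNF form of G:
  S -> T0 A | T0 C | a
  A -> T0 T1
  B -> a
  C -> A T1 | c
  T0 -> b
  T1 -> c

Fill CYK table bottom-up:
  T[0,0] 'b' = {T0}  orig:{}
  T[1,1] 'b' = {T0}  orig:{}
  T[2,2] 'c' = {C,T1}  orig:{C}
  T[0,1] 'bb' = ∅
  T[1,2] 'bc' = {A,S}
  T[0,2] 'bbc' = {S}

S ∈ T[0,2] ⇒ YES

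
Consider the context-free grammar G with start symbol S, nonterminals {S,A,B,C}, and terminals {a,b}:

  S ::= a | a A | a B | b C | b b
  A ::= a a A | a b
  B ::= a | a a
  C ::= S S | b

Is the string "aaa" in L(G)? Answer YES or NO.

Convert to CNF:
  S -> T0 A | T0 B | T1 C | T1 T1 | a
  A -> T0 T1 | T0 X2
  B -> T0 T0 | a
  C -> S S | b
  T0 -> a
  T1 -> b
  X2 -> T0 A

CYK fill:
  cell(0,0) a: {B,S,T0}  orig:{B,S}
  cell(1,1) a: {B,S,T0}  orig:{B,S}
  cell(2,2) a: {B,S,T0}  orig:{B,S}
  cell(0,1) aa: {B,C,S}
  cell(1,2) aa: {B,C,S}
  cell(0,2) aaa: {C,S}

S ∈ T[0,2] ⇒ YES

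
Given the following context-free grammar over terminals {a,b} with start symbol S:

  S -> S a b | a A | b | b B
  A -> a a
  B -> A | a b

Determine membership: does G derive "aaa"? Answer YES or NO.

Convert to CNF:
  S -> S X2 | T0 A | T1 B | b
  A -> T0 T0
  B -> T0 T0 | T0 T1
  T0 -> a
  T1 -> b
  X2 -> T0 T1

CYK fill:
  T[0,0] 'a' = {T0}  orig:{}
  T[1,1] 'a' = {T0}  orig:{}
  T[2,2] 'a' = {T0}  orig:{}
  T[0,1] 'aa' = {A,B}
  T[1,2] 'aa' = {A,B}
  T[0,2] 'aaa' = {S}

S ∈ T[0,2] ⇒ YES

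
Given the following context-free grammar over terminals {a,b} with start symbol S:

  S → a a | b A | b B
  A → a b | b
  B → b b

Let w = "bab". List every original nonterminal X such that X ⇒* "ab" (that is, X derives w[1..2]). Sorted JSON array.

Convert to CNF:
  S -> T0 T0 | T1 A | T1 B
  A -> T0 T1 | b
  B -> T1 T1
  T0 -> a
  T1 -> b

CYK fill (cells [i..j] with 1 ≤ i ≤ j ≤ 2 only):
  cell(1,1) a: {T0}  orig:{}
  cell(2,2) b: {A,T1}  orig:{A}
  cell(1,2) ab: {A}

Original NTs in T[1,2] deriving "ab": ["A"]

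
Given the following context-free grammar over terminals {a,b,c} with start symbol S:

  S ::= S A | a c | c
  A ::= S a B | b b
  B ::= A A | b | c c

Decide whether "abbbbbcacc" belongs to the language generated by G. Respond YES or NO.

CNF form of G:
  S -> S A | T0 T2 | c
  A -> S X3 | T1 T1
  B -> A A | T2 T2 | b
  T0 -> a
  T1 -> b
  T2 -> c
  X3 -> T0 B

CYK fill:
  cell(0,0) a: {T0}  orig:{}
  cell(1,1) b: {B,T1}  orig:{B}
  cell(2,2) b: {B,T1}  orig:{B}
  cell(3,3) b: {B,T1}  orig:{B}
  cell(4,4) b: {B,T1}  orig:{B}
  cell(5,5) b: {B,T1}  orig:{B}
  cell(6,6) c: {S,T2}  orig:{S}
  cell(7,7) a: {T0}  orig:{}
  cell(8,8) c: {S,T2}  orig:{S}
  cell(9,9) c: {S,T2}  orig:{S}
  cell(0,1) ab: {X3}  orig:{}
  cell(1,2) bb: {A}
  cell(2,3) bb: {A}
  cell(3,4) bb: {A}
  cell(4,5) bb: {A}
  cell(5,6) bc: ∅
  cell(6,7) ca: ∅
  cell(7,8) ac: {S}
  cell(8,9) cc: {B}
  cell(0,2) abb: ∅
  cell(1,3) bbb: ∅
  cell(2,4) bbb: ∅
  cell(3,5) bbb: ∅
  cell(4,6) bbc: ∅
  cell(5,7) bca: ∅
  cell(6,8) cac: ∅
  cell(7,9) acc: {X3}  orig:{}
  cell(0,3) abbb: ∅
  cell(1,4) bbbb: {B}
  cell(2,5) bbbb: {B}
  cell(3,6) bbbc: ∅
  cell(4,7) bbca: ∅
  cell(5,8) bcac: ∅
  cell(6,9) cacc: {A}
  cell(0,4) abbbb: {X3}  orig:{}
  cell(1,5) bbbbb: ∅
  cell(2,6) bbbbc: ∅
  cell(3,7) bbbca: ∅
  cell(4,8) bbcac: ∅
  cell(5,9) bcacc: ∅
  cell(0,5) abbbbb: ∅
  cell(1,6) bbbbbc: ∅
  cell(2,7) bbbbca: ∅
  cell(3,8) bbbcac: ∅
  cell(4,9) bbcacc: {B}
  cell(0,6) abbbbbc: ∅
  cell(1,7) bbbbbca: ∅
  cell(2,8) bbbbcac: ∅
  cell(3,9) bbbcacc: ∅
  cell(0,7) abbbbbca: ∅
  cell(1,8) bbbbbcac: ∅
  cell(2,9) bbbbcacc: ∅
  cell(0,8) abbbbbcac: ∅
  cell(1,9) bbbbbcacc: ∅
  cell(0,9) abbbbbcacc: ∅

S ∉ T[0,9] ⇒ NO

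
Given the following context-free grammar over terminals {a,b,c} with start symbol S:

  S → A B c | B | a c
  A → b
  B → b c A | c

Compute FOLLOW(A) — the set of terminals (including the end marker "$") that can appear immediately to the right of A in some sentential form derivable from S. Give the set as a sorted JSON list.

Compute FIRST by fixpoint:
[1]
  A via A→b: +{b}
  B via B→b c A: +{b}
  B via B→c: +{c}
  S via S→A B c: +{b}
  S via S→B: +{c}
  S via S→a c: +{a}
  S: {a,b,c}  A: {b}  B: {b,c}
[2] (no change)
  S: {a,b,c}  A: {b}  B: {b,c}

Compute FOLLOW by fixpoint:
seed FOLLOW(S) with $
round 1:
  S→A B c: FOLLOW(A) ⊇ FIRST(B) = {b,c}; new: +{b,c}
  S→A B c: FOLLOW(B) ⊇ FIRST(c) = {c}; new: +{c}
  S→B: FOLLOW(B) ⊇ FOLLOW(S) ⊇ {$}; new: +{$}
  S: {$}  A: {b,c}  B: {$,c}
round 2:
  B→b c A: FOLLOW(A) ⊇ FOLLOW(B) ⊇ {$,c}; new: +{$}
  S: {$}  A: {$,b,c}  B: {$,c}
round 3: — fixpoint
  S: {$}  A: {$,b,c}  B: {$,c}

FOLLOW(A) = ["$", "b", "c"]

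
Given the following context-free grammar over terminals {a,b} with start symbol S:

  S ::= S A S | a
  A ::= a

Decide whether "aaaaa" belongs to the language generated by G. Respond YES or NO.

Convert to CNF:
  S -> S X0 | a
  A -> a
  X0 -> A S

Fill CYK table bottom-up:
  [0..0]={A,S}  "a"
  [1..1]={A,S}  "a"
  [2..2]={A,S}  "a"
  [3..3]={A,S}  "a"
  [4..4]={A,S}  "a"
  [0..1]={X0}  "aa"  orig:{}
  [1..2]={X0}  "aa"  orig:{}
  [2..3]={X0}  "aa"  orig:{}
  [3..4]={X0}  "aa"  orig:{}
  [0..2]={S}  "aaa"
  [1..3]={S}  "aaa"
  [2..4]={S}  "aaa"
  [0..3]={X0}  "aaaa"  orig:{}
  [1..4]={X0}  "aaaa"  orig:{}
  [0..4]={S}  "aaaaa"

S ∈ T[0,4] ⇒ YES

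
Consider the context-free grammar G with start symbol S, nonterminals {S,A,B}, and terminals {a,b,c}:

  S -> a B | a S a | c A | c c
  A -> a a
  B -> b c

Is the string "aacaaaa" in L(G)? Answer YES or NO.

Convert to CNF:
  S -> T0 B | T0 X3 | T2 A | T2 T2
  A -> T0 T0
  B -> T1 T2
  T0 -> a
  T1 -> b
  T2 -> c
  X3 -> S T0

CYK fill:
  cell(0,0) a: {T0}  orig:{}
  cell(1,1) a: {T0}  orig:{}
  cell(2,2) c: {T2}  orig:{}
  cell(3,3) a: {T0}  orig:{}
  cell(4,4) a: {T0}  orig:{}
  cell(5,5) a: {T0}  orig:{}
  cell(6,6) a: {T0}  orig:{}
  cell(0,1) aa: {A}
  cell(1,2) ac: ∅
  cell(2,3) ca: ∅
  cell(3,4) aa: {A}
  cell(4,5) aa: {A}
  cell(5,6) aa: {A}
  cell(0,2) aac: ∅
  cell(1,3) aca: ∅
  cell(2,4) caa: {S}
  cell(3,5) aaa: ∅
  cell(4,6) aaa: ∅
  cell(0,3) aaca: ∅
  cell(1,4) acaa: ∅
  cell(2,5) caaa: {X3}  orig:{}
  cell(3,6) aaaa: ∅
  cell(0,4) aacaa: ∅
  cell(1,5) acaaa: {S}
  cell(2,6) caaaa: ∅
  cell(0,5) aacaaa: ∅
  cell(1,6) acaaaa: {X3}  orig:{}
  cell(0,6) aacaaaa: {S}

S ∈ T[0,6] ⇒ YES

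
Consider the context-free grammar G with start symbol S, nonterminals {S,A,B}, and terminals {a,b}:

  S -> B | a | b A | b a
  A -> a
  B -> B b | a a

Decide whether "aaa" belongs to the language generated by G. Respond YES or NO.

CNF form of G:
  S -> B T0 | T0 A | T0 T1 | T1 T1 | a
  A -> a
  B -> B T0 | T1 T1
  T0 -> b
  T1 -> a

CYK fill:
  cell(0,0) a: {A,S,T1}  orig:{A,S}
  cell(1,1) a: {A,S,T1}  orig:{A,S}
  cell(2,2) a: {A,S,T1}  orig:{A,S}
  cell(0,1) aa: {B,S}
  cell(1,2) aa: {B,S}
  cell(0,2) aaa: ∅

S ∉ T[0,2] ⇒ NO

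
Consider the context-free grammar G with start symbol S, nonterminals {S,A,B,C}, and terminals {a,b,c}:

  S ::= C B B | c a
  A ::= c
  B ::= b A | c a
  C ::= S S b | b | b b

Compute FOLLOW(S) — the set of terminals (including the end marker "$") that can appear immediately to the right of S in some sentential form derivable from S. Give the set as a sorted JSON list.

FIRST iteration:
[1]
  A via A→c: +{c}
  B via B→b A: +{b}
  B via B→c a: +{c}
  C via C→b: +{b}
  S via S→C B B: +{b}
  S via S→c a: +{c}
  FIRST[S]={b,c}  FIRST[A]={c}  FIRST[B]={b,c}  FIRST[C]={b}
[2]
  C via C→S S b: +{c}
  FIRST[S]={b,c}  FIRST[A]={c}  FIRST[B]={b,c}  FIRST[C]={b,c}
[3] — fixpoint
  FIRST[S]={b,c}  FIRST[A]={c}  FIRST[B]={b,c}  FIRST[C]={b,c}

FOLLOW sets:
seed FOLLOW(S) with $
[1]
  C→S S b: FOLLOW(S) ⊇ FIRST(S) = {b,c}; new: +{b,c}
  S→C B B: FOLLOW(C) ⊇ FIRST(B) = {b,c}; new: +{b,c}
  S→C B B: FOLLOW(B) ⊇ FIRST(B) = {b,c}; new: +{b,c}
  S→C B B: FOLLOW(B) ⊇ FOLLOW(S) ⊇ {$,b,c}; new: +{$}
  S: {$,b,c}  A: {}  B: {$,b,c}  C: {b,c}
[2]
  B→b A: FOLLOW(A) ⊇ FOLLOW(B) ⊇ {$,b,c}; new: +{$,b,c}
  S: {$,b,c}  A: {$,b,c}  B: {$,b,c}  C: {b,c}
[3] (stable)
  S: {$,b,c}  A: {$,b,c}  B: {$,b,c}  C: {b,c}

FOLLOW(S) = ["$", "b", "c"]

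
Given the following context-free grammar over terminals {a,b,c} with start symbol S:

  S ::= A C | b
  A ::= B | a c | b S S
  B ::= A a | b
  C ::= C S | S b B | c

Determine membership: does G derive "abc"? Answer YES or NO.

Convert to CNF:
  S -> A C | b
  A -> A T0 | T0 T1 | T2 X3 | b
  B -> A T0 | b
  C -> C S | S X4 | c
  T0 -> a
  T1 -> c
  T2 -> b
  X3 -> S S
  X4 -> T2 B

CYK table (by increasing span):
  [0..0]={T0}  "a"  orig:{}
  [1..1]={A,B,S,T2}  "b"  orig:{A,B,S}
  [2..2]={C,T1}  "c"  orig:{C}
  [0..1]=∅  "ab"
  [1..2]={S}  "bc"
  [0..2]=∅  "abc"

S ∉ T[0,2] ⇒ NO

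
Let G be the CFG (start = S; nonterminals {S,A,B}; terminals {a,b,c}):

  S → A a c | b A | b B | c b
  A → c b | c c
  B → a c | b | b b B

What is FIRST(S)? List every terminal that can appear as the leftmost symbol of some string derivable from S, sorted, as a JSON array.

FIRST sets, iterate to fixpoint:
pass 1:
  A via A→c b: +{c}
  B via B→a c: +{a}
  B via B→b: +{b}
  S via S→A a c: +{c}
  S via S→b A: +{b}
  S: {b,c}  A: {c}  B: {a,b}
pass 2: (no change)
  S: {b,c}  A: {c}  B: {a,b}

FIRST(S) = ["b", "c"]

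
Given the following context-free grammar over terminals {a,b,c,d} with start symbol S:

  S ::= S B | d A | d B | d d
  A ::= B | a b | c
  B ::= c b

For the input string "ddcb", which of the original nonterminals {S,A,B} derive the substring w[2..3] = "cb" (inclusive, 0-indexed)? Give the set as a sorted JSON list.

CNF form of G:
  S -> S B | T3 A | T3 B | T3 T3
  A -> T0 T1 | T2 T1 | c
  B -> T2 T1
  T0 -> a
  T1 -> b
  T2 -> c
  T3 -> d

CYK table (by increasing span) (cells [i..j] with 2 ≤ i ≤ j ≤ 3 only):
  T[2,2] 'c' = {A,T2}  orig:{A}
  T[3,3] 'b' = {T1}  orig:{}
  T[2,3] 'cb' = {A,B}

Original NTs in T[2,3] deriving "cb": ["A", "B"]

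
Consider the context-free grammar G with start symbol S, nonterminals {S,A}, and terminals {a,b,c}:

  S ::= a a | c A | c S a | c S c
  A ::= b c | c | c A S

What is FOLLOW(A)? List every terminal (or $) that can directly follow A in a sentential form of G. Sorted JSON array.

FIRST sets, iterate to fixpoint:
round 1:
  A via A→b c: +{b}
  A via A→c: +{c}
  S via S→a a: +{a}
  S via S→c A: +{c}
  S: {a,c}  A: {b,c}
round 2: — fixpoint
  S: {a,c}  A: {b,c}

FOLLOW sets:
initialize: $ ∈ FOLLOW(S)
[1]
  A→c A S: FOLLOW(A) ⊇ FIRST(S) = {a,c}; new: +{a,c}
  A→c A S: FOLLOW(S) ⊇ FOLLOW(A) ⊇ {a,c}; new: +{a,c}
  S→c A: FOLLOW(A) ⊇ FOLLOW(S) ⊇ {$,a,c}; new: +{$}
  S: {$,a,c}  A: {$,a,c}
[2] — fixpoint
  S: {$,a,c}  A: {$,a,c}

FOLLOW(A) = ["$", "a", "c"]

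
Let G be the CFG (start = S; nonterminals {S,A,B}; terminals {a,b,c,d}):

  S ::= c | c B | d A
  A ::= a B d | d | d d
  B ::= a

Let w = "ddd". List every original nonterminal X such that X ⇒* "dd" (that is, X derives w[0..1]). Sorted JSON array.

Convert to CNF:
  S -> T1 A | T2 B | c
  A -> T0 X3 | T1 T1 | d
  B -> a
  T0 -> a
  T1 -> d
  T2 -> c
  X3 -> B T1

CYK table (by increasing span), restricted to cells inside w[0..1]:
  T[0,0] 'd' = {A,T1}  orig:{A}
  T[1,1] 'd' = {A,T1}  orig:{A}
  T[0,1] 'dd' = {A,S}

Original NTs in T[0,1] deriving "dd": ["A", "S"]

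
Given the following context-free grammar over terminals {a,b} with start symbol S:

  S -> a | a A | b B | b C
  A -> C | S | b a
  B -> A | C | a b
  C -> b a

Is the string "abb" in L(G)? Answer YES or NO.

Convert to CNF:
  S -> T0 A | T1 B | T1 C | a
  A -> T0 A | T1 B | T1 C | T1 T0 | a
  B -> T0 A | T0 T1 | T1 B | T1 C | T1 T0 | a
  C -> T1 T0
  T0 -> a
  T1 -> b

CYK table (by increasing span):
  [0..0]={A,B,S,T0}  "a"  orig:{A,B,S}
  [1..1]={T1}  "b"  orig:{}
  [2..2]={T1}  "b"  orig:{}
  [0..1]={B}  "ab"
  [1..2]=∅  "bb"
  [0..2]=∅  "abb"

S ∉ T[0,2] ⇒ NO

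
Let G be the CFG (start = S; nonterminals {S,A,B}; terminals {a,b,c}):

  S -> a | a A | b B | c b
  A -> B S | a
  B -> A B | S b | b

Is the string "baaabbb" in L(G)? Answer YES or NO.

CNF form of G:
  S -> T0 B | T1 A | T2 T0 | a
  A -> B S | a
  B -> A B | S T0 | b
  T0 -> b
  T1 -> a
  T2 -> c

CYK table (by increasing span):
  T[0,0] 'b' = {B,T0}  orig:{B}
  T[1,1] 'a' = {A,S,T1}  orig:{A,S}
  T[2,2] 'a' = {A,S,T1}  orig:{A,S}
  T[3,3] 'a' = {A,S,T1}  orig:{A,S}
  T[4,4] 'b' = {B,T0}  orig:{B}
  T[5,5] 'b' = {B,T0}  orig:{B}
  T[6,6] 'b' = {B,T0}  orig:{B}
  T[0,1] 'ba' = {A}
  T[1,2] 'aa' = {S}
  T[2,3] 'aa' = {S}
  T[3,4] 'ab' = {B}
  T[4,5] 'bb' = {S}
  T[5,6] 'bb' = {S}
  T[0,2] 'baa' = {A}
  T[1,3] 'aaa' = ∅
  T[2,4] 'aab' = {B}
  T[3,5] 'abb' = ∅
  T[4,6] 'bbb' = {A,B}
  T[0,3] 'baaa' = ∅
  T[1,4] 'aaab' = {B}
  T[2,5] 'aabb' = ∅
  T[3,6] 'abbb' = {A,B,S}
  T[0,4] 'baaab' = {B,S}
  T[1,5] 'aaabb' = ∅
  T[2,6] 'aabbb' = {A,B,S}
  T[0,5] 'baaabb' = {B}
  T[1,6] 'aaabbb' = {A,B,S}
  T[0,6] 'baaabbb' = {A,B,S}

S ∈ T[0,6] ⇒ YES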